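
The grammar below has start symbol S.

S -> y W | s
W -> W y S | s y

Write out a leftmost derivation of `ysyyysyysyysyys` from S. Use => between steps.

S=>yW=>yWyS=>yWySyS=>yWySySyS=>ysyySySyS=>ysyyyWySyS=>ysyyyWySySyS=>ysyyysyySySyS=>ysyyysyysySyS=>ysyyysyysyyWyS=>ysyyysyysyysyyS=>ysyyysyysyysyys

S => yW   [S -> y W]
yW => yWyS   [W -> W y S]
yWyS => yWySyS   [W -> W y S]
yWySyS => yWySySyS   [W -> W y S]
yWySySyS => ysyySySyS   [W -> s y]
ysyySySyS => ysyyyWySyS   [S -> y W]
ysyyyWySyS => ysyyyWySySyS   [W -> W y S]
ysyyyWySySyS => ysyyysyySySyS   [W -> s y]
ysyyysyySySyS => ysyyysyysySyS   [S -> s]
ysyyysyysySyS => ysyyysyysyyWyS   [S -> y W]
ysyyysyysyyWyS => ysyyysyysyysyyS   [W -> s y]
ysyyysyysyysyyS => ysyyysyysyysyys   [S -> s]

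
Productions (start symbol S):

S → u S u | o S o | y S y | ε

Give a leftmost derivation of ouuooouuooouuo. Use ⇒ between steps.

S ⇒ oSo ⇒ ouSuo ⇒ ouuSuuo ⇒ ouuoSouuo ⇒ ouuooSoouuo ⇒ ouuoooSooouuo ⇒ ouuooouSuooouuo ⇒ ouuooouuooouuo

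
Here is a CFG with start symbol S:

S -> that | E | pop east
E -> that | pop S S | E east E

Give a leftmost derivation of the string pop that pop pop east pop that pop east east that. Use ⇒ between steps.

S ⇒ E ⇒ pop S S ⇒ pop that S ⇒ pop that E ⇒ pop that E east E ⇒ pop that pop S S east E ⇒ pop that pop pop east S east E ⇒ pop that pop pop east E east E ⇒ pop that pop pop east pop S S east E ⇒ pop that pop pop east pop that S east E ⇒ pop that pop pop east pop that pop east east E ⇒ pop that pop pop east pop that pop east east that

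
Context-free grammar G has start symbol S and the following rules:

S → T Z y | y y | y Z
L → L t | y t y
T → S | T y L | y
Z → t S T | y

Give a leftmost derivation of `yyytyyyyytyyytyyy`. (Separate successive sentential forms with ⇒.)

S ⇒ TZy ⇒ TyLZy ⇒ TyLyLZy ⇒ SyLyLZy ⇒ TZyyLyLZy ⇒ TyLZyyLyLZy ⇒ yyLZyyLyLZy ⇒ yyytyZyyLyLZy ⇒ yyytyyyyLyLZy ⇒ yyytyyyyytyyLZy ⇒ yyytyyyyytyyytyZy ⇒ yyytyyyyytyyytyyy

S ⇒ TZy   [S → T Z y]
TZy ⇒ TyLZy   [T → T y L]
TyLZy ⇒ TyLyLZy   [T → T y L]
TyLyLZy ⇒ SyLyLZy   [T → S]
SyLyLZy ⇒ TZyyLyLZy   [S → T Z y]
TZyyLyLZy ⇒ TyLZyyLyLZy   [T → T y L]
TyLZyyLyLZy ⇒ yyLZyyLyLZy   [T → y]
yyLZyyLyLZy ⇒ yyytyZyyLyLZy   [L → y t y]
yyytyZyyLyLZy ⇒ yyytyyyyLyLZy   [Z → y]
yyytyyyyLyLZy ⇒ yyytyyyyytyyLZy   [L → y t y]
yyytyyyyytyyLZy ⇒ yyytyyyyytyyytyZy   [L → y t y]
yyytyyyyytyyytyZy ⇒ yyytyyyyytyyytyyy   [Z → y]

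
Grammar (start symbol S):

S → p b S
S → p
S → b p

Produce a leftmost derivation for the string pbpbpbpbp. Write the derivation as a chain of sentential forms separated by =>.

S=>pbS=>pbpbS=>pbpbpbS=>pbpbpbpbS=>pbpbpbpbp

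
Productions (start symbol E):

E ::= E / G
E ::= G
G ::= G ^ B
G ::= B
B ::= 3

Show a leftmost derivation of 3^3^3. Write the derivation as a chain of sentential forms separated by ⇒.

E ⇒ G ⇒ G^B ⇒ G^B^B ⇒ B^B^B ⇒ 3^B^B ⇒ 3^3^B ⇒ 3^3^3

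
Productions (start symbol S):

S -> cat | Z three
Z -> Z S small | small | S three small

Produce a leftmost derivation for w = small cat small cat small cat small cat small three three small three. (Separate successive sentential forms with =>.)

S => Z three => S three small three => Z three three small three => Z S small three three small three => Z S small S small three three small three => Z S small S small S small three three small three => Z S small S small S small S small three three small three => small S small S small S small S small three three small three => small cat small S small S small S small three three small three => small cat small cat small S small S small three three small three => small cat small cat small cat small S small three three small three => small cat small cat small cat small cat small three three small three

S => Z three   [S -> Z three]
Z three => S three small three   [Z -> S three small]
S three small three => Z three three small three   [S -> Z three]
Z three three small three => Z S small three three small three   [Z -> Z S small]
Z S small three three small three => Z S small S small three three small three   [Z -> Z S small]
Z S small S small three three small three => Z S small S small S small three three small three   [Z -> Z S small]
Z S small S small S small three three small three => Z S small S small S small S small three three small three   [Z -> Z S small]
Z S small S small S small S small three three small three => small S small S small S small S small three three small three   [Z -> small]
small S small S small S small S small three three small three => small cat small S small S small S small three three small three   [S -> cat]
small cat small S small S small S small three three small three => small cat small cat small S small S small three three small three   [S -> cat]
small cat small cat small S small S small three three small three => small cat small cat small cat small S small three three small three   [S -> cat]
small cat small cat small cat small S small three three small three => small cat small cat small cat small cat small three three small three   [S -> cat]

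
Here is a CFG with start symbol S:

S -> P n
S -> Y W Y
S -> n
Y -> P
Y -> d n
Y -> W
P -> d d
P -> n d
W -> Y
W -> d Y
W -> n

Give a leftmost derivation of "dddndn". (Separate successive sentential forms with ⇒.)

S ⇒ YWY   [S -> Y W Y]
YWY ⇒ PWY   [Y -> P]
PWY ⇒ ddWY   [P -> d d]
ddWY ⇒ ddYY   [W -> Y]
ddYY ⇒ dddnY   [Y -> d n]
dddnY ⇒ dddndn   [Y -> d n]

S ⇒ YWY ⇒ PWY ⇒ ddWY ⇒ ddYY ⇒ dddnY ⇒ dddndn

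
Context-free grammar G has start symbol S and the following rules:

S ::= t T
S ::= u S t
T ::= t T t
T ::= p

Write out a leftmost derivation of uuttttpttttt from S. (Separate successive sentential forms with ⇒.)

S ⇒ uSt ⇒ uuStt ⇒ uutTtt ⇒ uuttTttt ⇒ uutttTtttt ⇒ uuttttTttttt ⇒ uuttttpttttt

S ⇒ uSt   [S ::= u S t]
uSt ⇒ uuStt   [S ::= u S t]
uuStt ⇒ uutTtt   [S ::= t T]
uutTtt ⇒ uuttTttt   [T ::= t T t]
uuttTttt ⇒ uutttTtttt   [T ::= t T t]
uutttTtttt ⇒ uuttttTttttt   [T ::= t T t]
uuttttTttttt ⇒ uuttttpttttt   [T ::= p]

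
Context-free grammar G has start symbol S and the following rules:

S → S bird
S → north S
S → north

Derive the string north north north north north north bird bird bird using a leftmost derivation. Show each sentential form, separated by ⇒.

S ⇒ north S ⇒ north north S ⇒ north north north S ⇒ north north north north S ⇒ north north north north S bird ⇒ north north north north north S bird ⇒ north north north north north S bird bird ⇒ north north north north north S bird bird bird ⇒ north north north north north north bird bird bird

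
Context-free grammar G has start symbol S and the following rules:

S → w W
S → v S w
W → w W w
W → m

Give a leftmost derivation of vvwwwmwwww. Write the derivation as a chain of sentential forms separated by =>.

S=>vSw=>vvSww=>vvwWww=>vvwwWwww=>vvwwwWwwww=>vvwwwmwwww

S => vSw   [S → v S w]
vSw => vvSww   [S → v S w]
vvSww => vvwWww   [S → w W]
vvwWww => vvwwWwww   [W → w W w]
vvwwWwww => vvwwwWwwww   [W → w W w]
vvwwwWwwww => vvwwwmwwww   [W → m]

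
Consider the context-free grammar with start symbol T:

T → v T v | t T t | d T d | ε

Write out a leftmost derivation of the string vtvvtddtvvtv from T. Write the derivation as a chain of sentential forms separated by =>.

T => vTv   [T → v T v]
vTv => vtTtv   [T → t T t]
vtTtv => vtvTvtv   [T → v T v]
vtvTvtv => vtvvTvvtv   [T → v T v]
vtvvTvvtv => vtvvtTtvvtv   [T → t T t]
vtvvtTtvvtv => vtvvtdTdtvvtv   [T → d T d]
vtvvtdTdtvvtv => vtvvtddtvvtv   [T → ε]

T=>vTv=>vtTtv=>vtvTvtv=>vtvvTvvtv=>vtvvtTtvvtv=>vtvvtdTdtvvtv=>vtvvtddtvvtv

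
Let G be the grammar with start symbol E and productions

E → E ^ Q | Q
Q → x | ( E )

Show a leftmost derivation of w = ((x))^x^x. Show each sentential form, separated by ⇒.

E ⇒ E^Q ⇒ E^Q^Q ⇒ Q^Q^Q ⇒ (E)^Q^Q ⇒ (Q)^Q^Q ⇒ ((E))^Q^Q ⇒ ((Q))^Q^Q ⇒ ((x))^Q^Q ⇒ ((x))^x^Q ⇒ ((x))^x^x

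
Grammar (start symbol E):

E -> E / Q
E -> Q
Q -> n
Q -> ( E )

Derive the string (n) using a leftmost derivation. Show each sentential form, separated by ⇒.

E⇒Q⇒(E)⇒(Q)⇒(n)

E ⇒ Q   [E -> Q]
Q ⇒ (E)   [Q -> ( E )]
(E) ⇒ (Q)   [E -> Q]
(Q) ⇒ (n)   [Q -> n]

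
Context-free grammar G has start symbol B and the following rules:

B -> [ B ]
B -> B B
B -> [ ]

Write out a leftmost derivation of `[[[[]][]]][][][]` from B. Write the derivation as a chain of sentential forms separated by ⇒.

B ⇒ BB   [B -> B B]
BB ⇒ BBB   [B -> B B]
BBB ⇒ BBBB   [B -> B B]
BBBB ⇒ [B]BBB   [B -> [ B ]]
[B]BBB ⇒ [[B]]BBB   [B -> [ B ]]
[[B]]BBB ⇒ [[BB]]BBB   [B -> B B]
[[BB]]BBB ⇒ [[[B]B]]BBB   [B -> [ B ]]
[[[B]B]]BBB ⇒ [[[[]]B]]BBB   [B -> [ ]]
[[[[]]B]]BBB ⇒ [[[[]][]]]BBB   [B -> [ ]]
[[[[]][]]]BBB ⇒ [[[[]][]]][]BB   [B -> [ ]]
[[[[]][]]][]BB ⇒ [[[[]][]]][][]B   [B -> [ ]]
[[[[]][]]][][]B ⇒ [[[[]][]]][][][]   [B -> [ ]]

B ⇒ BB ⇒ BBB ⇒ BBBB ⇒ [B]BBB ⇒ [[B]]BBB ⇒ [[BB]]BBB ⇒ [[[B]B]]BBB ⇒ [[[[]]B]]BBB ⇒ [[[[]][]]]BBB ⇒ [[[[]][]]][]BB ⇒ [[[[]][]]][][]B ⇒ [[[[]][]]][][][]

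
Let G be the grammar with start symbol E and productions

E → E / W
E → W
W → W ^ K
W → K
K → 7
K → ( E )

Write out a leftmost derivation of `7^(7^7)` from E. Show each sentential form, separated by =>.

E=>W=>W^K=>K^K=>7^K=>7^(E)=>7^(W)=>7^(W^K)=>7^(K^K)=>7^(7^K)=>7^(7^7)

E => W   [E → W]
W => W^K   [W → W ^ K]
W^K => K^K   [W → K]
K^K => 7^K   [K → 7]
7^K => 7^(E)   [K → ( E )]
7^(E) => 7^(W)   [E → W]
7^(W) => 7^(W^K)   [W → W ^ K]
7^(W^K) => 7^(K^K)   [W → K]
7^(K^K) => 7^(7^K)   [K → 7]
7^(7^K) => 7^(7^7)   [K → 7]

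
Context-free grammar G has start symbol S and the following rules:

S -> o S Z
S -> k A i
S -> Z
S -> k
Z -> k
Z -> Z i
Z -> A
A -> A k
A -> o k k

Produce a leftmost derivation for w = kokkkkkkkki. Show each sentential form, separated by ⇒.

S ⇒ kAi ⇒ kAki ⇒ kAkki ⇒ kAkkki ⇒ kAkkkki ⇒ kAkkkkki ⇒ kAkkkkkki ⇒ kokkkkkkkki

S ⇒ kAi   [S -> k A i]
kAi ⇒ kAki   [A -> A k]
kAki ⇒ kAkki   [A -> A k]
kAkki ⇒ kAkkki   [A -> A k]
kAkkki ⇒ kAkkkki   [A -> A k]
kAkkkki ⇒ kAkkkkki   [A -> A k]
kAkkkkki ⇒ kAkkkkkki   [A -> A k]
kAkkkkkki ⇒ kokkkkkkkki   [A -> o k k]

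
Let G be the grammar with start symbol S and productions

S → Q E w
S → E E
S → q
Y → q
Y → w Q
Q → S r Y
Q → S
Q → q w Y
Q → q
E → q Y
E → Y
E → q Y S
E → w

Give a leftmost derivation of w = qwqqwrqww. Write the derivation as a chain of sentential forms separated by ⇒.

S ⇒ QEw   [S → Q E w]
QEw ⇒ SrYEw   [Q → S r Y]
SrYEw ⇒ EErYEw   [S → E E]
EErYEw ⇒ qYSErYEw   [E → q Y S]
qYSErYEw ⇒ qwQSErYEw   [Y → w Q]
qwQSErYEw ⇒ qwqSErYEw   [Q → q]
qwqSErYEw ⇒ qwqqErYEw   [S → q]
qwqqErYEw ⇒ qwqqwrYEw   [E → w]
qwqqwrYEw ⇒ qwqqwrqEw   [Y → q]
qwqqwrqEw ⇒ qwqqwrqww   [E → w]

S ⇒ QEw ⇒ SrYEw ⇒ EErYEw ⇒ qYSErYEw ⇒ qwQSErYEw ⇒ qwqSErYEw ⇒ qwqqErYEw ⇒ qwqqwrYEw ⇒ qwqqwrqEw ⇒ qwqqwrqww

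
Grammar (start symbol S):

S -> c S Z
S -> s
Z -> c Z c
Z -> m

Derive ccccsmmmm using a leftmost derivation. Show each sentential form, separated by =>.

S => cSZ   [S -> c S Z]
cSZ => ccSZZ   [S -> c S Z]
ccSZZ => cccSZZZ   [S -> c S Z]
cccSZZZ => ccccSZZZZ   [S -> c S Z]
ccccSZZZZ => ccccsZZZZ   [S -> s]
ccccsZZZZ => ccccsmZZZ   [Z -> m]
ccccsmZZZ => ccccsmmZZ   [Z -> m]
ccccsmmZZ => ccccsmmmZ   [Z -> m]
ccccsmmmZ => ccccsmmmm   [Z -> m]

S=>cSZ=>ccSZZ=>cccSZZZ=>ccccSZZZZ=>ccccsZZZZ=>ccccsmZZZ=>ccccsmmZZ=>ccccsmmmZ=>ccccsmmmm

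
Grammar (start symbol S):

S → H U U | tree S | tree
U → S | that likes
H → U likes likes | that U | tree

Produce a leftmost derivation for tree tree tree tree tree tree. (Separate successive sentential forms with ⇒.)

S ⇒ H U U ⇒ tree U U ⇒ tree S U ⇒ tree tree U ⇒ tree tree S ⇒ tree tree tree S ⇒ tree tree tree tree S ⇒ tree tree tree tree tree S ⇒ tree tree tree tree tree tree

S ⇒ H U U   [S → H U U]
H U U ⇒ tree U U   [H → tree]
tree U U ⇒ tree S U   [U → S]
tree S U ⇒ tree tree U   [S → tree]
tree tree U ⇒ tree tree S   [U → S]
tree tree S ⇒ tree tree tree S   [S → tree S]
tree tree tree S ⇒ tree tree tree tree S   [S → tree S]
tree tree tree tree S ⇒ tree tree tree tree tree S   [S → tree S]
tree tree tree tree tree S ⇒ tree tree tree tree tree tree   [S → tree]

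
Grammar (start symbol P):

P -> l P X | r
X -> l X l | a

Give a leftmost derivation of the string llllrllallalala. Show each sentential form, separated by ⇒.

P⇒lPX⇒llPXX⇒lllPXXX⇒llllPXXXX⇒llllrXXXX⇒llllrlXlXXX⇒llllrllXllXXX⇒llllrllallXXX⇒llllrllallaXX⇒llllrllallalXlX⇒llllrllallalalX⇒llllrllallalala

P ⇒ lPX   [P -> l P X]
lPX ⇒ llPXX   [P -> l P X]
llPXX ⇒ lllPXXX   [P -> l P X]
lllPXXX ⇒ llllPXXXX   [P -> l P X]
llllPXXXX ⇒ llllrXXXX   [P -> r]
llllrXXXX ⇒ llllrlXlXXX   [X -> l X l]
llllrlXlXXX ⇒ llllrllXllXXX   [X -> l X l]
llllrllXllXXX ⇒ llllrllallXXX   [X -> a]
llllrllallXXX ⇒ llllrllallaXX   [X -> a]
llllrllallaXX ⇒ llllrllallalXlX   [X -> l X l]
llllrllallalXlX ⇒ llllrllallalalX   [X -> a]
llllrllallalalX ⇒ llllrllallalala   [X -> a]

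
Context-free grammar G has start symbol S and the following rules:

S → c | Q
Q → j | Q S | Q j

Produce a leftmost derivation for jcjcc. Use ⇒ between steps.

S ⇒ Q ⇒ QS ⇒ QSS ⇒ QjSS ⇒ QSjSS ⇒ jSjSS ⇒ jcjSS ⇒ jcjcS ⇒ jcjcc

S ⇒ Q   [S → Q]
Q ⇒ QS   [Q → Q S]
QS ⇒ QSS   [Q → Q S]
QSS ⇒ QjSS   [Q → Q j]
QjSS ⇒ QSjSS   [Q → Q S]
QSjSS ⇒ jSjSS   [Q → j]
jSjSS ⇒ jcjSS   [S → c]
jcjSS ⇒ jcjcS   [S → c]
jcjcS ⇒ jcjcc   [S → c]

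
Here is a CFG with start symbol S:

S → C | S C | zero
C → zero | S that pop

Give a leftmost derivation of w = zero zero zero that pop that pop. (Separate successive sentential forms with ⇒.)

S ⇒ S C   [S → S C]
S C ⇒ zero C   [S → zero]
zero C ⇒ zero S that pop   [C → S that pop]
zero S that pop ⇒ zero C that pop   [S → C]
zero C that pop ⇒ zero S that pop that pop   [C → S that pop]
zero S that pop that pop ⇒ zero S C that pop that pop   [S → S C]
zero S C that pop that pop ⇒ zero C C that pop that pop   [S → C]
zero C C that pop that pop ⇒ zero zero C that pop that pop   [C → zero]
zero zero C that pop that pop ⇒ zero zero zero that pop that pop   [C → zero]

S ⇒ S C ⇒ zero C ⇒ zero S that pop ⇒ zero C that pop ⇒ zero S that pop that pop ⇒ zero S C that pop that pop ⇒ zero C C that pop that pop ⇒ zero zero C that pop that pop ⇒ zero zero zero that pop that pop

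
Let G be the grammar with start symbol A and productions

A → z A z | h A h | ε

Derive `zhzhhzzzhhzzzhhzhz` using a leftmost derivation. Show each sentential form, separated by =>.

A => zAz => zhAhz => zhzAzhz => zhzhAhzhz => zhzhhAhhzhz => zhzhhzAzhhzhz => zhzhhzzAzzhhzhz => zhzhhzzzAzzzhhzhz => zhzhhzzzhAhzzzhhzhz => zhzhhzzzhhzzzhhzhz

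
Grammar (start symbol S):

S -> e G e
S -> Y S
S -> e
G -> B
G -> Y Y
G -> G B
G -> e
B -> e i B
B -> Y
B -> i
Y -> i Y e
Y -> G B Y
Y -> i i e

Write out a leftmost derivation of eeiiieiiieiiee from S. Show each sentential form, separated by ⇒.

S⇒eGe⇒eYYe⇒eGBYYe⇒eBBYYe⇒eeiBBYYe⇒eeiYBYYe⇒eeiiieBYYe⇒eeiiieiYYe⇒eeiiieiiieYe⇒eeiiieiiieiiee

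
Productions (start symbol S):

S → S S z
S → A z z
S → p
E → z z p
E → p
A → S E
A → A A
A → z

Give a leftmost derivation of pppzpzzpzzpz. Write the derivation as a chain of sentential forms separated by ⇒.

S ⇒ SSz   [S → S S z]
SSz ⇒ SSzSz   [S → S S z]
SSzSz ⇒ pSzSz   [S → p]
pSzSz ⇒ pSSzzSz   [S → S S z]
pSSzzSz ⇒ pAzzSzzSz   [S → A z z]
pAzzSzzSz ⇒ pSEzzSzzSz   [A → S E]
pSEzzSzzSz ⇒ pSSzEzzSzzSz   [S → S S z]
pSSzEzzSzzSz ⇒ ppSzEzzSzzSz   [S → p]
ppSzEzzSzzSz ⇒ pppzEzzSzzSz   [S → p]
pppzEzzSzzSz ⇒ pppzpzzSzzSz   [E → p]
pppzpzzSzzSz ⇒ pppzpzzpzzSz   [S → p]
pppzpzzpzzSz ⇒ pppzpzzpzzpz   [S → p]

S ⇒ SSz ⇒ SSzSz ⇒ pSzSz ⇒ pSSzzSz ⇒ pAzzSzzSz ⇒ pSEzzSzzSz ⇒ pSSzEzzSzzSz ⇒ ppSzEzzSzzSz ⇒ pppzEzzSzzSz ⇒ pppzpzzSzzSz ⇒ pppzpzzpzzSz ⇒ pppzpzzpzzpz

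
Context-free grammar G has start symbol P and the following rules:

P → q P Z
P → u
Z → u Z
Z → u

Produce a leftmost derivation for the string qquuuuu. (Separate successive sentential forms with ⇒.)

P ⇒ qPZ ⇒ qqPZZ ⇒ qquZZ ⇒ qquuZZ ⇒ qquuuZZ ⇒ qquuuuZ ⇒ qquuuuu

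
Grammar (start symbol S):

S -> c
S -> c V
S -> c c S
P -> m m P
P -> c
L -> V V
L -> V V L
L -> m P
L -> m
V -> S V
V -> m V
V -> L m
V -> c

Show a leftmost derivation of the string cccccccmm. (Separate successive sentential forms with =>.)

S => cV => cLm => cVVLm => cSVVLm => cccSVVLm => ccccVVVLm => cccccVVLm => ccccccVLm => cccccccLm => cccccccmm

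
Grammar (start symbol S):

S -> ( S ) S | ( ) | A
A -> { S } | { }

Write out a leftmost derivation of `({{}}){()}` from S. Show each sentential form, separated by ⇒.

S ⇒ (S)S ⇒ (A)S ⇒ ({S})S ⇒ ({A})S ⇒ ({{}})S ⇒ ({{}})A ⇒ ({{}}){S} ⇒ ({{}}){()}

S ⇒ (S)S   [S -> ( S ) S]
(S)S ⇒ (A)S   [S -> A]
(A)S ⇒ ({S})S   [A -> { S }]
({S})S ⇒ ({A})S   [S -> A]
({A})S ⇒ ({{}})S   [A -> { }]
({{}})S ⇒ ({{}})A   [S -> A]
({{}})A ⇒ ({{}}){S}   [A -> { S }]
({{}}){S} ⇒ ({{}}){()}   [S -> ( )]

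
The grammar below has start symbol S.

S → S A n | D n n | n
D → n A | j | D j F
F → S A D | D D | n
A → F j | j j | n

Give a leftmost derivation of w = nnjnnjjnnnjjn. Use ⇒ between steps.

S ⇒ SAn ⇒ SAnAn ⇒ SAnAnAn ⇒ DnnAnAnAn ⇒ nAnnAnAnAn ⇒ nFjnnAnAnAn ⇒ nnjnnAnAnAn ⇒ nnjnnjjnAnAn ⇒ nnjnnjjnnnAn ⇒ nnjnnjjnnnjjn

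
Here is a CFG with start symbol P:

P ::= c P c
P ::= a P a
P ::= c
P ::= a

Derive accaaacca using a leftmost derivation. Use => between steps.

P => aPa   [P ::= a P a]
aPa => acPca   [P ::= c P c]
acPca => accPcca   [P ::= c P c]
accPcca => accaPacca   [P ::= a P a]
accaPacca => accaaacca   [P ::= a]

P => aPa => acPca => accPcca => accaPacca => accaaacca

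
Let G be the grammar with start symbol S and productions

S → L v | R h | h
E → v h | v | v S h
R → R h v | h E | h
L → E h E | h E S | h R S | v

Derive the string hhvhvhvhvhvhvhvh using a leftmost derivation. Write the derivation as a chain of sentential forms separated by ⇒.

S ⇒ Rh   [S → R h]
Rh ⇒ Rhvh   [R → R h v]
Rhvh ⇒ Rhvhvh   [R → R h v]
Rhvhvh ⇒ Rhvhvhvh   [R → R h v]
Rhvhvhvh ⇒ Rhvhvhvhvh   [R → R h v]
Rhvhvhvhvh ⇒ Rhvhvhvhvhvh   [R → R h v]
Rhvhvhvhvhvh ⇒ Rhvhvhvhvhvhvh   [R → R h v]
Rhvhvhvhvhvhvh ⇒ Rhvhvhvhvhvhvhvh   [R → R h v]
Rhvhvhvhvhvhvhvh ⇒ hhvhvhvhvhvhvhvh   [R → h]

S ⇒ Rh ⇒ Rhvh ⇒ Rhvhvh ⇒ Rhvhvhvh ⇒ Rhvhvhvhvh ⇒ Rhvhvhvhvhvh ⇒ Rhvhvhvhvhvhvh ⇒ Rhvhvhvhvhvhvhvh ⇒ hhvhvhvhvhvhvhvh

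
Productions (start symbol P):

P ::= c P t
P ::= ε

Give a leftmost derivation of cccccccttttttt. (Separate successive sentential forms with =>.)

P => cPt => ccPtt => cccPttt => ccccPtttt => cccccPttttt => ccccccPtttttt => cccccccPttttttt => cccccccttttttt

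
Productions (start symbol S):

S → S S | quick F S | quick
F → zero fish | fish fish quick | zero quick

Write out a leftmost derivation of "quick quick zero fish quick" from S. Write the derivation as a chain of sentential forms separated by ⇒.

S ⇒ S S   [S → S S]
S S ⇒ quick S   [S → quick]
quick S ⇒ quick quick F S   [S → quick F S]
quick quick F S ⇒ quick quick zero fish S   [F → zero fish]
quick quick zero fish S ⇒ quick quick zero fish quick   [S → quick]

S ⇒ S S ⇒ quick S ⇒ quick quick F S ⇒ quick quick zero fish S ⇒ quick quick zero fish quick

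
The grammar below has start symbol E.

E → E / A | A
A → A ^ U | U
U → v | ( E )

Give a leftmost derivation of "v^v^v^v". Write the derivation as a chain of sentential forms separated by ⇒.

E ⇒ A   [E → A]
A ⇒ A^U   [A → A ^ U]
A^U ⇒ A^U^U   [A → A ^ U]
A^U^U ⇒ A^U^U^U   [A → A ^ U]
A^U^U^U ⇒ U^U^U^U   [A → U]
U^U^U^U ⇒ v^U^U^U   [U → v]
v^U^U^U ⇒ v^v^U^U   [U → v]
v^v^U^U ⇒ v^v^v^U   [U → v]
v^v^v^U ⇒ v^v^v^v   [U → v]

E⇒A⇒A^U⇒A^U^U⇒A^U^U^U⇒U^U^U^U⇒v^U^U^U⇒v^v^U^U⇒v^v^v^U⇒v^v^v^v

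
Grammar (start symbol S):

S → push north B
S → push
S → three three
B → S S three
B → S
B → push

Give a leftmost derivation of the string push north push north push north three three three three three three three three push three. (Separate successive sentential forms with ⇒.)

S ⇒ push north B   [S → push north B]
push north B ⇒ push north S S three   [B → S S three]
push north S S three ⇒ push north push north B S three   [S → push north B]
push north push north B S three ⇒ push north push north S S three S three   [B → S S three]
push north push north S S three S three ⇒ push north push north push north B S three S three   [S → push north B]
push north push north push north B S three S three ⇒ push north push north push north S S three S three S three   [B → S S three]
push north push north push north S S three S three S three ⇒ push north push north push north three three S three S three S three   [S → three three]
push north push north push north three three S three S three S three ⇒ push north push north push north three three three three three S three S three   [S → three three]
push north push north push north three three three three three S three S three ⇒ push north push north push north three three three three three three three three S three   [S → three three]
push north push north push north three three three three three three three three S three ⇒ push north push north push north three three three three three three three three push three   [S → push]

S ⇒ push north B ⇒ push north S S three ⇒ push north push north B S three ⇒ push north push north S S three S three ⇒ push north push north push north B S three S three ⇒ push north push north push north S S three S three S three ⇒ push north push north push north three three S three S three S three ⇒ push north push north push north three three three three three S three S three ⇒ push north push north push north three three three three three three three three S three ⇒ push north push north push north three three three three three three three three push three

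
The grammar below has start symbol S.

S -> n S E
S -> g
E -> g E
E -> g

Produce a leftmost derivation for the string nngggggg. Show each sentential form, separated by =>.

S=>nSE=>nnSEE=>nngEE=>nnggEE=>nngggEE=>nnggggE=>nngggggE=>nngggggg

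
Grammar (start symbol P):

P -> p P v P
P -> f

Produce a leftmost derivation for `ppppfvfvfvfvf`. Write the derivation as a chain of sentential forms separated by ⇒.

P ⇒ pPvP ⇒ ppPvPvP ⇒ pppPvPvPvP ⇒ ppppPvPvPvPvP ⇒ ppppfvPvPvPvP ⇒ ppppfvfvPvPvP ⇒ ppppfvfvfvPvP ⇒ ppppfvfvfvfvP ⇒ ppppfvfvfvfvf

P ⇒ pPvP   [P -> p P v P]
pPvP ⇒ ppPvPvP   [P -> p P v P]
ppPvPvP ⇒ pppPvPvPvP   [P -> p P v P]
pppPvPvPvP ⇒ ppppPvPvPvPvP   [P -> p P v P]
ppppPvPvPvPvP ⇒ ppppfvPvPvPvP   [P -> f]
ppppfvPvPvPvP ⇒ ppppfvfvPvPvP   [P -> f]
ppppfvfvPvPvP ⇒ ppppfvfvfvPvP   [P -> f]
ppppfvfvfvPvP ⇒ ppppfvfvfvfvP   [P -> f]
ppppfvfvfvfvP ⇒ ppppfvfvfvfvf   [P -> f]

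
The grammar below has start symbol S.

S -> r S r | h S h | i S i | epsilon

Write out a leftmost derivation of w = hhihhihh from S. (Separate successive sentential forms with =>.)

S => hSh => hhShh => hhiSihh => hhihShihh => hhihhihh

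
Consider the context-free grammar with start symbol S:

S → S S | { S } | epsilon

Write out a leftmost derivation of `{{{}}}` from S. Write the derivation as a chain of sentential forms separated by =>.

S=>SS=>{S}S=>{{S}}S=>{{SS}}S=>{{SSS}}S=>{{SSSS}}S=>{{{S}SSS}}S=>{{{}SSS}}S=>{{{}SS}}S=>{{{}S}}S=>{{{}}}S=>{{{}}}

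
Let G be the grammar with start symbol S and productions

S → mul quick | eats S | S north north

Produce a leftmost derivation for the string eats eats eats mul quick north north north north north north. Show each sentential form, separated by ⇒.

S ⇒ eats S   [S → eats S]
eats S ⇒ eats eats S   [S → eats S]
eats eats S ⇒ eats eats S north north   [S → S north north]
eats eats S north north ⇒ eats eats eats S north north   [S → eats S]
eats eats eats S north north ⇒ eats eats eats S north north north north   [S → S north north]
eats eats eats S north north north north ⇒ eats eats eats S north north north north north north   [S → S north north]
eats eats eats S north north north north north north ⇒ eats eats eats mul quick north north north north north north   [S → mul quick]

S ⇒ eats S ⇒ eats eats S ⇒ eats eats S north north ⇒ eats eats eats S north north ⇒ eats eats eats S north north north north ⇒ eats eats eats S north north north north north north ⇒ eats eats eats mul quick north north north north north north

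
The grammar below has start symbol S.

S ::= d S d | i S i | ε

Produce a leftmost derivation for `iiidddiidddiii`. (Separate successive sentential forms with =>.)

S => iSi => iiSii => iiiSiii => iiidSdiii => iiiddSddiii => iiidddSdddiii => iiidddiSidddiii => iiidddiidddiii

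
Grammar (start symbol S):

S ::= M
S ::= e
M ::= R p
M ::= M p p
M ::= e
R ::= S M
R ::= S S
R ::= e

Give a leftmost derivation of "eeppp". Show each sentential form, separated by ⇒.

S ⇒ M   [S ::= M]
M ⇒ Mpp   [M ::= M p p]
Mpp ⇒ Rppp   [M ::= R p]
Rppp ⇒ SSppp   [R ::= S S]
SSppp ⇒ MSppp   [S ::= M]
MSppp ⇒ eSppp   [M ::= e]
eSppp ⇒ eeppp   [S ::= e]

S ⇒ M ⇒ Mpp ⇒ Rppp ⇒ SSppp ⇒ MSppp ⇒ eSppp ⇒ eeppp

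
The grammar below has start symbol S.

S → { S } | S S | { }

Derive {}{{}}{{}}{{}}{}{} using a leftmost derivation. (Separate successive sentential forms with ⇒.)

S ⇒ SS ⇒ SSS ⇒ SSSS ⇒ SSSSS ⇒ {}SSSS ⇒ {}SSSSS ⇒ {}{S}SSSS ⇒ {}{{}}SSSS ⇒ {}{{}}{S}SSS ⇒ {}{{}}{{}}SSS ⇒ {}{{}}{{}}{S}SS ⇒ {}{{}}{{}}{{}}SS ⇒ {}{{}}{{}}{{}}{}S ⇒ {}{{}}{{}}{{}}{}{}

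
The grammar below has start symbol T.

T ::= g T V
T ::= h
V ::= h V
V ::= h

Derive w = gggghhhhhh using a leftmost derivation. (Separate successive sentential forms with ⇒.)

T ⇒ gTV   [T ::= g T V]
gTV ⇒ ggTVV   [T ::= g T V]
ggTVV ⇒ gggTVVV   [T ::= g T V]
gggTVVV ⇒ ggggTVVVV   [T ::= g T V]
ggggTVVVV ⇒ gggghVVVV   [T ::= h]
gggghVVVV ⇒ gggghhVVVV   [V ::= h V]
gggghhVVVV ⇒ gggghhhVVV   [V ::= h]
gggghhhVVV ⇒ gggghhhhVV   [V ::= h]
gggghhhhVV ⇒ gggghhhhhV   [V ::= h]
gggghhhhhV ⇒ gggghhhhhh   [V ::= h]

T ⇒ gTV ⇒ ggTVV ⇒ gggTVVV ⇒ ggggTVVVV ⇒ gggghVVVV ⇒ gggghhVVVV ⇒ gggghhhVVV ⇒ gggghhhhVV ⇒ gggghhhhhV ⇒ gggghhhhhh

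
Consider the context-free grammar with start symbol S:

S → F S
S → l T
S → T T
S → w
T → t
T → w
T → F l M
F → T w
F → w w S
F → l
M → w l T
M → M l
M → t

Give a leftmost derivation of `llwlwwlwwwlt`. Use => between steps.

S => FS   [S → F S]
FS => TwS   [F → T w]
TwS => FlMwS   [T → F l M]
FlMwS => llMwS   [F → l]
llMwS => llwlTwS   [M → w l T]
llwlTwS => llwlwwS   [T → w]
llwlwwS => llwlwwlT   [S → l T]
llwlwwlT => llwlwwlFlM   [T → F l M]
llwlwwlFlM => llwlwwlwwSlM   [F → w w S]
llwlwwlwwSlM => llwlwwlwwwlM   [S → w]
llwlwwlwwwlM => llwlwwlwwwlt   [M → t]

S=>FS=>TwS=>FlMwS=>llMwS=>llwlTwS=>llwlwwS=>llwlwwlT=>llwlwwlFlM=>llwlwwlwwSlM=>llwlwwlwwwlM=>llwlwwlwwwlt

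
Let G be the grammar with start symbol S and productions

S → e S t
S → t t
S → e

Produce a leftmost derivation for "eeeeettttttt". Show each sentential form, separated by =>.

S => eSt   [S → e S t]
eSt => eeStt   [S → e S t]
eeStt => eeeSttt   [S → e S t]
eeeSttt => eeeeStttt   [S → e S t]
eeeeStttt => eeeeeSttttt   [S → e S t]
eeeeeSttttt => eeeeettttttt   [S → t t]

S => eSt => eeStt => eeeSttt => eeeeStttt => eeeeeSttttt => eeeeettttttt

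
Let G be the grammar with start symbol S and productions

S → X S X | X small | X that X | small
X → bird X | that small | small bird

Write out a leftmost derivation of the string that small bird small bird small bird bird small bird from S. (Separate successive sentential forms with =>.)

S => X S X   [S → X S X]
X S X => that small S X   [X → that small]
that small S X => that small X small X   [S → X small]
that small X small X => that small bird X small X   [X → bird X]
that small bird X small X => that small bird small bird small X   [X → small bird]
that small bird small bird small X => that small bird small bird small bird X   [X → bird X]
that small bird small bird small bird X => that small bird small bird small bird bird X   [X → bird X]
that small bird small bird small bird bird X => that small bird small bird small bird bird small bird   [X → small bird]

S => X S X => that small S X => that small X small X => that small bird X small X => that small bird small bird small X => that small bird small bird small bird X => that small bird small bird small bird bird X => that small bird small bird small bird bird small bird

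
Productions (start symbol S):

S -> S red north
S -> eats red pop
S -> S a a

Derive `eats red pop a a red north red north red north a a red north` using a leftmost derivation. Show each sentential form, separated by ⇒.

S ⇒ S red north ⇒ S a a red north ⇒ S red north a a red north ⇒ S red north red north a a red north ⇒ S red north red north red north a a red north ⇒ S a a red north red north red north a a red north ⇒ eats red pop a a red north red north red north a a red north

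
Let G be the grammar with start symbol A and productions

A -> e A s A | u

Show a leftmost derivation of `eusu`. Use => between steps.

A=>eAsA=>eusA=>eusu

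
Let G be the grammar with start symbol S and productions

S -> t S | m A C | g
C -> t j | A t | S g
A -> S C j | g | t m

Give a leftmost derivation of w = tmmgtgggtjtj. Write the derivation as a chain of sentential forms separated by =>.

S => tS   [S -> t S]
tS => tmAC   [S -> m A C]
tmAC => tmSCjC   [A -> S C j]
tmSCjC => tmmACCjC   [S -> m A C]
tmmACCjC => tmmgCCjC   [A -> g]
tmmgCCjC => tmmgSgCjC   [C -> S g]
tmmgSgCjC => tmmgtSgCjC   [S -> t S]
tmmgtSgCjC => tmmgtggCjC   [S -> g]
tmmgtggCjC => tmmgtggAtjC   [C -> A t]
tmmgtggAtjC => tmmgtgggtjC   [A -> g]
tmmgtgggtjC => tmmgtgggtjtj   [C -> t j]

S => tS => tmAC => tmSCjC => tmmACCjC => tmmgCCjC => tmmgSgCjC => tmmgtSgCjC => tmmgtggCjC => tmmgtggAtjC => tmmgtgggtjC => tmmgtgggtjtj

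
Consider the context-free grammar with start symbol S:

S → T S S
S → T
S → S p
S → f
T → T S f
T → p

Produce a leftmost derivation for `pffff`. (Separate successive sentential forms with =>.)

S => TSS   [S → T S S]
TSS => TSfSS   [T → T S f]
TSfSS => pSfSS   [T → p]
pSfSS => pffSS   [S → f]
pffSS => pfffS   [S → f]
pfffS => pffff   [S → f]

S => TSS => TSfSS => pSfSS => pffSS => pfffS => pffff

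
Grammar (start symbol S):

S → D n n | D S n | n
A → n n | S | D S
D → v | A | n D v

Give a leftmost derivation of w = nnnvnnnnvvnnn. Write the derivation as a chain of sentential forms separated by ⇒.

S⇒DSn⇒nDvSn⇒nAvSn⇒nnnvSn⇒nnnvDSnn⇒nnnvnDvSnn⇒nnnvnnDvvSnn⇒nnnvnnAvvSnn⇒nnnvnnnnvvSnn⇒nnnvnnnnvvnnn

S ⇒ DSn   [S → D S n]
DSn ⇒ nDvSn   [D → n D v]
nDvSn ⇒ nAvSn   [D → A]
nAvSn ⇒ nnnvSn   [A → n n]
nnnvSn ⇒ nnnvDSnn   [S → D S n]
nnnvDSnn ⇒ nnnvnDvSnn   [D → n D v]
nnnvnDvSnn ⇒ nnnvnnDvvSnn   [D → n D v]
nnnvnnDvvSnn ⇒ nnnvnnAvvSnn   [D → A]
nnnvnnAvvSnn ⇒ nnnvnnnnvvSnn   [A → n n]
nnnvnnnnvvSnn ⇒ nnnvnnnnvvnnn   [S → n]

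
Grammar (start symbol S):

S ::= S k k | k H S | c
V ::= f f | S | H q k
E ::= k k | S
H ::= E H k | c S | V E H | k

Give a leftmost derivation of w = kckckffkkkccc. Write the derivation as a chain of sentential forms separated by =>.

S => kHS => kcSS => kckHSS => kckcSSS => kckckHSSS => kckckVEHSSS => kckckffEHSSS => kckckffkkHSSS => kckckffkkkSSS => kckckffkkkcSS => kckckffkkkccS => kckckffkkkccc

S => kHS   [S ::= k H S]
kHS => kcSS   [H ::= c S]
kcSS => kckHSS   [S ::= k H S]
kckHSS => kckcSSS   [H ::= c S]
kckcSSS => kckckHSSS   [S ::= k H S]
kckckHSSS => kckckVEHSSS   [H ::= V E H]
kckckVEHSSS => kckckffEHSSS   [V ::= f f]
kckckffEHSSS => kckckffkkHSSS   [E ::= k k]
kckckffkkHSSS => kckckffkkkSSS   [H ::= k]
kckckffkkkSSS => kckckffkkkcSS   [S ::= c]
kckckffkkkcSS => kckckffkkkccS   [S ::= c]
kckckffkkkccS => kckckffkkkccc   [S ::= c]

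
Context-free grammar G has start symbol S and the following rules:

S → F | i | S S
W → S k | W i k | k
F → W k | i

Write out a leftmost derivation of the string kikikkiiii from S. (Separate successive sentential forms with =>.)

S=>SS=>SSS=>SSSS=>FSSS=>WkSSS=>WikkSSS=>WikikkSSS=>kikikkSSS=>kikikkSSSS=>kikikkFSSS=>kikikkiSSS=>kikikkiiSS=>kikikkiiiS=>kikikkiiii

S => SS   [S → S S]
SS => SSS   [S → S S]
SSS => SSSS   [S → S S]
SSSS => FSSS   [S → F]
FSSS => WkSSS   [F → W k]
WkSSS => WikkSSS   [W → W i k]
WikkSSS => WikikkSSS   [W → W i k]
WikikkSSS => kikikkSSS   [W → k]
kikikkSSS => kikikkSSSS   [S → S S]
kikikkSSSS => kikikkFSSS   [S → F]
kikikkFSSS => kikikkiSSS   [F → i]
kikikkiSSS => kikikkiiSS   [S → i]
kikikkiiSS => kikikkiiiS   [S → i]
kikikkiiiS => kikikkiiii   [S → i]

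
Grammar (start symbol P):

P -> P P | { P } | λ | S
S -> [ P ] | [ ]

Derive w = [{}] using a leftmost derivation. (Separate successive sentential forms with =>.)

P => S   [P -> S]
S => [P]   [S -> [ P ]]
[P] => [{P}]   [P -> { P }]
[{P}] => [{}]   [P -> λ]

P => S => [P] => [{P}] => [{}]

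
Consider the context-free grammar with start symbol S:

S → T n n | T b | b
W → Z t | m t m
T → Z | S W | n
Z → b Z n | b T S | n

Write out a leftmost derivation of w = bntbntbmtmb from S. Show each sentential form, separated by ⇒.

S ⇒ Tb   [S → T b]
Tb ⇒ SWb   [T → S W]
SWb ⇒ TbWb   [S → T b]
TbWb ⇒ SWbWb   [T → S W]
SWbWb ⇒ TbWbWb   [S → T b]
TbWbWb ⇒ SWbWbWb   [T → S W]
SWbWbWb ⇒ bWbWbWb   [S → b]
bWbWbWb ⇒ bZtbWbWb   [W → Z t]
bZtbWbWb ⇒ bntbWbWb   [Z → n]
bntbWbWb ⇒ bntbZtbWb   [W → Z t]
bntbZtbWb ⇒ bntbntbWb   [Z → n]
bntbntbWb ⇒ bntbntbmtmb   [W → m t m]

S ⇒ Tb ⇒ SWb ⇒ TbWb ⇒ SWbWb ⇒ TbWbWb ⇒ SWbWbWb ⇒ bWbWbWb ⇒ bZtbWbWb ⇒ bntbWbWb ⇒ bntbZtbWb ⇒ bntbntbWb ⇒ bntbntbmtmb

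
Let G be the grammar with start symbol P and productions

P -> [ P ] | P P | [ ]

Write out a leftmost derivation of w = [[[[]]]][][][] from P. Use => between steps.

P => PP => PPP => PPPP => [P]PPP => [[P]]PPP => [[[P]]]PPP => [[[[]]]]PPP => [[[[]]]][]PP => [[[[]]]][][]P => [[[[]]]][][][]

P => PP   [P -> P P]
PP => PPP   [P -> P P]
PPP => PPPP   [P -> P P]
PPPP => [P]PPP   [P -> [ P ]]
[P]PPP => [[P]]PPP   [P -> [ P ]]
[[P]]PPP => [[[P]]]PPP   [P -> [ P ]]
[[[P]]]PPP => [[[[]]]]PPP   [P -> [ ]]
[[[[]]]]PPP => [[[[]]]][]PP   [P -> [ ]]
[[[[]]]][]PP => [[[[]]]][][]P   [P -> [ ]]
[[[[]]]][][]P => [[[[]]]][][][]   [P -> [ ]]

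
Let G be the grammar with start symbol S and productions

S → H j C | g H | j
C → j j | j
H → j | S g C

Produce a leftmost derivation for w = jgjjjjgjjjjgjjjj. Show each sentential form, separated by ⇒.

S ⇒ HjC ⇒ SgCjC ⇒ HjCgCjC ⇒ SgCjCgCjC ⇒ HjCgCjCgCjC ⇒ SgCjCgCjCgCjC ⇒ jgCjCgCjCgCjC ⇒ jgjjCgCjCgCjC ⇒ jgjjjjgCjCgCjC ⇒ jgjjjjgjjCgCjC ⇒ jgjjjjgjjjjgCjC ⇒ jgjjjjgjjjjgjjC ⇒ jgjjjjgjjjjgjjjj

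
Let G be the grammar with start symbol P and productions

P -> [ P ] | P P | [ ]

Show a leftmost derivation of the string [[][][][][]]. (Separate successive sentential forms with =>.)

P=>[P]=>[PP]=>[PPP]=>[PPPP]=>[[]PPP]=>[[]PPPP]=>[[][]PPP]=>[[][][]PP]=>[[][][][]P]=>[[][][][][]]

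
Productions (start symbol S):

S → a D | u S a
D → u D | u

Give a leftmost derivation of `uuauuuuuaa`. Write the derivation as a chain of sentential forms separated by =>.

S=>uSa=>uuSaa=>uuaDaa=>uuauDaa=>uuauuDaa=>uuauuuDaa=>uuauuuuDaa=>uuauuuuuaa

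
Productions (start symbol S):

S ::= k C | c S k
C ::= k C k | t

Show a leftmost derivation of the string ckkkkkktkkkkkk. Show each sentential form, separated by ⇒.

S ⇒ cSk   [S ::= c S k]
cSk ⇒ ckCk   [S ::= k C]
ckCk ⇒ ckkCkk   [C ::= k C k]
ckkCkk ⇒ ckkkCkkk   [C ::= k C k]
ckkkCkkk ⇒ ckkkkCkkkk   [C ::= k C k]
ckkkkCkkkk ⇒ ckkkkkCkkkkk   [C ::= k C k]
ckkkkkCkkkkk ⇒ ckkkkkkCkkkkkk   [C ::= k C k]
ckkkkkkCkkkkkk ⇒ ckkkkkktkkkkkk   [C ::= t]

S⇒cSk⇒ckCk⇒ckkCkk⇒ckkkCkkk⇒ckkkkCkkkk⇒ckkkkkCkkkkk⇒ckkkkkkCkkkkkk⇒ckkkkkktkkkkkk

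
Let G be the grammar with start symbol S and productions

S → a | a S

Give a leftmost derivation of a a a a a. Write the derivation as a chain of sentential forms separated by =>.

S => a S => a a S => a a a S => a a a a S => a a a a a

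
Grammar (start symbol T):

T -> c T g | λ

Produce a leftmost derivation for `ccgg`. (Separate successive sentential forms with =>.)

T => cTg => ccTgg => ccgg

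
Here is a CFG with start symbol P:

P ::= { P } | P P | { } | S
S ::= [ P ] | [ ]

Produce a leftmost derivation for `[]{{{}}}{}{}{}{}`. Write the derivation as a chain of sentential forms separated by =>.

P => PP   [P ::= P P]
PP => PPP   [P ::= P P]
PPP => PPPP   [P ::= P P]
PPPP => PPPPP   [P ::= P P]
PPPPP => PPPPPP   [P ::= P P]
PPPPPP => SPPPPP   [P ::= S]
SPPPPP => []PPPPP   [S ::= [ ]]
[]PPPPP => []{P}PPPP   [P ::= { P }]
[]{P}PPPP => []{{P}}PPPP   [P ::= { P }]
[]{{P}}PPPP => []{{{}}}PPPP   [P ::= { }]
[]{{{}}}PPPP => []{{{}}}{}PPP   [P ::= { }]
[]{{{}}}{}PPP => []{{{}}}{}{}PP   [P ::= { }]
[]{{{}}}{}{}PP => []{{{}}}{}{}{}P   [P ::= { }]
[]{{{}}}{}{}{}P => []{{{}}}{}{}{}{}   [P ::= { }]

P => PP => PPP => PPPP => PPPPP => PPPPPP => SPPPPP => []PPPPP => []{P}PPPP => []{{P}}PPPP => []{{{}}}PPPP => []{{{}}}{}PPP => []{{{}}}{}{}PP => []{{{}}}{}{}{}P => []{{{}}}{}{}{}{}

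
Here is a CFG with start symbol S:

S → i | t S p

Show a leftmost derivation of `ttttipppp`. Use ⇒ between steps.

S ⇒ tSp ⇒ ttSpp ⇒ tttSppp ⇒ ttttSpppp ⇒ ttttipppp

S ⇒ tSp   [S → t S p]
tSp ⇒ ttSpp   [S → t S p]
ttSpp ⇒ tttSppp   [S → t S p]
tttSppp ⇒ ttttSpppp   [S → t S p]
ttttSpppp ⇒ ttttipppp   [S → i]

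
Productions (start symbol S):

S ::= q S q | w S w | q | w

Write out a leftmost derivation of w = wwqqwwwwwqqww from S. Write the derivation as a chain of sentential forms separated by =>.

S => wSw   [S ::= w S w]
wSw => wwSww   [S ::= w S w]
wwSww => wwqSqww   [S ::= q S q]
wwqSqww => wwqqSqqww   [S ::= q S q]
wwqqSqqww => wwqqwSwqqww   [S ::= w S w]
wwqqwSwqqww => wwqqwwSwwqqww   [S ::= w S w]
wwqqwwSwwqqww => wwqqwwwwwqqww   [S ::= w]

S => wSw => wwSww => wwqSqww => wwqqSqqww => wwqqwSwqqww => wwqqwwSwwqqww => wwqqwwwwwqqww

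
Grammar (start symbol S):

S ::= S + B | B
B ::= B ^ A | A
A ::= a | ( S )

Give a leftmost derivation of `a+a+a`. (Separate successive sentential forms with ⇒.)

S⇒S+B⇒S+B+B⇒B+B+B⇒A+B+B⇒a+B+B⇒a+A+B⇒a+a+B⇒a+a+A⇒a+a+a

S ⇒ S+B   [S ::= S + B]
S+B ⇒ S+B+B   [S ::= S + B]
S+B+B ⇒ B+B+B   [S ::= B]
B+B+B ⇒ A+B+B   [B ::= A]
A+B+B ⇒ a+B+B   [A ::= a]
a+B+B ⇒ a+A+B   [B ::= A]
a+A+B ⇒ a+a+B   [A ::= a]
a+a+B ⇒ a+a+A   [B ::= A]
a+a+A ⇒ a+a+a   [A ::= a]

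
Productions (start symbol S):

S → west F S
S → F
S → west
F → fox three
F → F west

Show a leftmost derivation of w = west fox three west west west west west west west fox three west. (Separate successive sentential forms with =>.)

S => west F S => west F west S => west F west west S => west F west west west S => west F west west west west S => west F west west west west west S => west F west west west west west west S => west fox three west west west west west west S => west fox three west west west west west west west F S => west fox three west west west west west west west fox three S => west fox three west west west west west west west fox three west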